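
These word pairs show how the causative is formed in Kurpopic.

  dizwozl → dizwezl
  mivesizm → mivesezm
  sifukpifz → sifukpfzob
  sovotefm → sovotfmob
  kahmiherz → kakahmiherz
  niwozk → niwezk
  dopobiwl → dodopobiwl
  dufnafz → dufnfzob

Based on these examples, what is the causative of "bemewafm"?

"bemewafm" has second-to-last letter 'f'. The stems whose second-to-last letter is 'f' (dufnafz → dufnfzob, sifukpifz → sifukpfzob, sovotefm → sovotfmob) delete the last vowel and add -ob.
So bemewafm → bemewfmob.

bemewfmob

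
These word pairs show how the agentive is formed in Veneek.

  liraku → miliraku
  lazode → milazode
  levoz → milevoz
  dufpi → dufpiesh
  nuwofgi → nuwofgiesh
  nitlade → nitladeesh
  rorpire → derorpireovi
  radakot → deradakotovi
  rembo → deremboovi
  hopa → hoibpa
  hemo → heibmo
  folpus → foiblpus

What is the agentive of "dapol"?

"dapol" begins with d-. The one such stem in the data (dufpi → dufpiesh) adds -esh, so the same rule applies.
The other patterns: stems beginning with l- add the prefix mi-; stems beginning with r- add de- … -ovi around the stem; stems beginning with f- or h- insert -ib- after the first vowel.
So dapol → dapolesh.

dapolesh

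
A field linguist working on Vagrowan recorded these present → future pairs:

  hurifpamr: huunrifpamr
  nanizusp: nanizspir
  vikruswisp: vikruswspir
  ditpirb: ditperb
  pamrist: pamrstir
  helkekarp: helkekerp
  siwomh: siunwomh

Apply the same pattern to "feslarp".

feslerp

"feslarp" has second-to-last letter 'r'. The stems whose second-to-last letter is 'r' (helkekarp → helkekerp, ditpirb → ditperb) change the last vowel to 'e'.
So feslarp → feslerp.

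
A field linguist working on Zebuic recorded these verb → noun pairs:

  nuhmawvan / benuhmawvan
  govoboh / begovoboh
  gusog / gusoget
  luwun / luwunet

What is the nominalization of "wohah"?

wohahet

"wohah" has 2 vowels. The stems with 2 vowels (gusog → gusoget, luwun → luwunet) add -et.
So wohah → wohahet.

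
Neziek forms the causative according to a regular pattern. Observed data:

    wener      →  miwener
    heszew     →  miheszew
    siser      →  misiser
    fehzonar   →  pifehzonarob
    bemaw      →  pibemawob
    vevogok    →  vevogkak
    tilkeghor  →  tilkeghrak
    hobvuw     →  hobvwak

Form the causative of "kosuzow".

wener and fehzonar both end in -r yet inflect differently (miwener, pifehzonarob), so the final letter is not what conditions the rule; the last vowel is.
"kosuzow" has last vowel 'o'. The stems whose last vowel is 'o' (vevogok → vevogkak, tilkeghor → tilkeghrak) delete the last vowel and add -ak.
So kosuzow → kosuzwak.

kosuzwak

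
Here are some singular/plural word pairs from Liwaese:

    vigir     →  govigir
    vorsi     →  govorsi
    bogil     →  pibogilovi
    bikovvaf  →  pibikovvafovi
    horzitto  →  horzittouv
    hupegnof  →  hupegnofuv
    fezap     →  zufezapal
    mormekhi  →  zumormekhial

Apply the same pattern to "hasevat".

hasevatuv

bikovvaf and hupegnof both end in -f yet inflect differently (pibikovvafovi, hupegnofuv), so the final letter is not what conditions the rule; the first letter is.
"hasevat" begins with h-. The stems beginning with h- (horzitto → horzittouv, hupegnof → hupegnofuv) add -uv.
The other patterns: stems beginning with v- add the prefix go-; stems beginning with b- add pi- … -ovi around the stem; stems beginning with f- or m- add zu- … -al around the stem.
So hasevat → hasevatuv.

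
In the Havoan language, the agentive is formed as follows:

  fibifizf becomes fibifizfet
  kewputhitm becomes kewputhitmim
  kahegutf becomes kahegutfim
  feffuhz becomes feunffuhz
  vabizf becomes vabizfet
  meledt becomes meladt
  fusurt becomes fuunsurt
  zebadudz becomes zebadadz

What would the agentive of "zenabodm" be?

"zenabodm" has second-to-last letter 'd'. The stems whose second-to-last letter is 'd' (meledt → meladt, zebadudz → zebadadz) change the last vowel to 'a'.
The other patterns: stems whose second-to-last letter is 't' add -im; stems whose second-to-last letter is 'z' add -et; stems whose second-to-last letter is 'h' or 'r' insert -un- after the first vowel.
So zenabodm → zenabadm.

zenabadm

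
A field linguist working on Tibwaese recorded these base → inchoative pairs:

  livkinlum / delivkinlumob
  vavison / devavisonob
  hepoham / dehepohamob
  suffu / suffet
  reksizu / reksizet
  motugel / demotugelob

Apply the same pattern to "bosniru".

reksizu and livkinlum both have last vowel 'u' yet inflect differently (reksizet, delivkinlumob), so the last vowel is not what conditions the rule; the final letter is.
"bosniru" ends in -u. The stems ending in -u (reksizu → reksizet, suffu → suffet) drop the final letter and add -et.
So bosniru → bosniret.

bosniret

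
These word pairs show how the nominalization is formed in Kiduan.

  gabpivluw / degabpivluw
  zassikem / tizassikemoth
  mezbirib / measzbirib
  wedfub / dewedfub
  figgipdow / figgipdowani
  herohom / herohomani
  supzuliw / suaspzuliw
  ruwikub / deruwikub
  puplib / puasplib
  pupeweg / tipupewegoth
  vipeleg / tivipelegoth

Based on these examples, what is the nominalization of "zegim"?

figgipdow and supzuliw both end in -w yet inflect differently (figgipdowani, suaspzuliw), so the final letter is not what conditions the rule; the last vowel is.
"zegim" has last vowel 'i'. The stems whose last vowel is 'i' (mezbirib → measzbirib, supzuliw → suaspzuliw, puplib → puasplib) insert -as- after the first vowel.
The other patterns: stems whose last vowel is 'o' add -ani; stems whose last vowel is 'e' add ti- … -oth around the stem; stems whose last vowel is 'u' add the prefix de-.
So zegim → zeasgim.

zeasgim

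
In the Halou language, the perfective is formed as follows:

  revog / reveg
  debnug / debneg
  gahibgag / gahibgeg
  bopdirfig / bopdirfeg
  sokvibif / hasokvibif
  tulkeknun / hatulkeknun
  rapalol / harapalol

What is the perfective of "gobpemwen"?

bopdirfig and sokvibif both have last vowel 'i' yet inflect differently (bopdirfeg, hasokvibif), so the last vowel is not what conditions the rule; the final letter is.
"gobpemwen" ends in -n. The one such stem in the data (tulkeknun → hatulkeknun) adds the prefix ha-, so the same rule applies.
The other pattern: stems ending in -g change the last vowel to 'e'.
So gobpemwen → hagobpemwen.

hagobpemwen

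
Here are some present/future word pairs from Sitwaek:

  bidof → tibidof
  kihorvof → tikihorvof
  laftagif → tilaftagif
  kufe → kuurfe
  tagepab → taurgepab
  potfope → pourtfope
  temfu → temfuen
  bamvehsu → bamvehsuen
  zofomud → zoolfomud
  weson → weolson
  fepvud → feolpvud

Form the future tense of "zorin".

zoolrin

temfu and zofomud both have last vowel 'u' yet inflect differently (temfuen, zoolfomud), so the last vowel is not what conditions the rule; the final letter is.
"zorin" ends in -n. The one such stem in the data (weson → weolson) inserts -ol- after the first vowel (as do zofomud, fepvud), so the same rule applies.
So zorin → zoolrin.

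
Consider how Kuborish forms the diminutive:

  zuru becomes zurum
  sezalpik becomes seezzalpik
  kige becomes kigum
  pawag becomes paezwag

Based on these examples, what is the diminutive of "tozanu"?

tozanum

"tozanu" ends in a vowel. The stems ending in a vowel (zuru → zurum, kige → kigum) drop the final letter and add -um.
The other pattern: stems ending in a consonant insert -ez- after the first vowel.
So tozanu → tozanum.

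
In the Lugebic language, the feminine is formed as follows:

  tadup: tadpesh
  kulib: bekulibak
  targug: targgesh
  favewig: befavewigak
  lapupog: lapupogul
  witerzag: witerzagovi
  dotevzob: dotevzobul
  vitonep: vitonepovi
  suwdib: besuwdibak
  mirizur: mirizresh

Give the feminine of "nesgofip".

benesgofipak

witerzag and favewig both end in -g yet inflect differently (witerzagovi, befavewigak), so the final letter is not what conditions the rule; the last vowel is.
"nesgofip" has last vowel 'i'. The stems whose last vowel is 'i' (kulib → bekulibak, suwdib → besuwdibak, favewig → befavewigak) add be- … -ak around the stem.
So nesgofip → benesgofipak.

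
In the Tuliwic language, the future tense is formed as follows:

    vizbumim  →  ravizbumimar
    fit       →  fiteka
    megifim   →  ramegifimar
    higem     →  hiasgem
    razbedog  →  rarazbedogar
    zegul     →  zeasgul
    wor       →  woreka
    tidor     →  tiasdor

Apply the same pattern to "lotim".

loastim

wor and tidor both end in -r yet inflect differently (woreka, tiasdor), so the final letter is not what conditions the rule; the number of vowels is.
"lotim" has 2 vowels. The stems with 2 vowels (tidor → tiasdor, zegul → zeasgul, higem → hiasgem) insert -as- after the first vowel.
The other patterns: stems with 1 vowel add -eka; stems with 3 vowels add ra- … -ar around the stem.
So lotim → loastim.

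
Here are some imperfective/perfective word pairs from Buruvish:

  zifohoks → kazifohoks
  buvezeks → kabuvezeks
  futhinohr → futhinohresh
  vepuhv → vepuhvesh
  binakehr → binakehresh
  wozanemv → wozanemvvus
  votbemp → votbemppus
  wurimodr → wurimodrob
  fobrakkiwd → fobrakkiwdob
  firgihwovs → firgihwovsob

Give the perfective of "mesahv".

mesahvesh

vepuhv and wozanemv both end in -v yet inflect differently (vepuhvesh, wozanemvvus), so the final letter is not what conditions the rule; the second-to-last letter is.
"mesahv" has second-to-last letter 'h'. The stems whose second-to-last letter is 'h' (futhinohr → futhinohresh, vepuhv → vepuhvesh, binakehr → binakehresh) add -esh.
The other patterns: stems whose second-to-last letter is 'k' add the prefix ka-; stems whose second-to-last letter is 'm' double the final consonant and add -us; stems whose second-to-last letter is 'd', 'v' or 'w' add -ob.
So mesahv → mesahvesh.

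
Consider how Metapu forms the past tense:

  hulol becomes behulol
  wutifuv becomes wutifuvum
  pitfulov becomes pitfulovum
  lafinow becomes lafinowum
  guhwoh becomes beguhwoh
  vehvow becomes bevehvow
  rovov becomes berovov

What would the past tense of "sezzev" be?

"sezzev" has 2 vowels. The stems with 2 vowels (hulol → behulol, vehvow → bevehvow, guhwoh → beguhwoh) add the prefix be-.
The other pattern: stems with 3 vowels add -um.
So sezzev → besezzev.

besezzev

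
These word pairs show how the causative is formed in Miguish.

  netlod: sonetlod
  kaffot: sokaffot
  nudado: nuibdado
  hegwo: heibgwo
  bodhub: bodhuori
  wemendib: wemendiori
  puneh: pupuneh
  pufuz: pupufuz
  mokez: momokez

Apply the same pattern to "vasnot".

sovasnot

netlod and nudado both have last vowel 'o' yet inflect differently (sonetlod, nuibdado), so the last vowel is not what conditions the rule; the final letter is.
"vasnot" ends in -t. The one such stem in the data (kaffot → sokaffot) adds the prefix so-, so the same rule applies.
So vasnot → sovasnot.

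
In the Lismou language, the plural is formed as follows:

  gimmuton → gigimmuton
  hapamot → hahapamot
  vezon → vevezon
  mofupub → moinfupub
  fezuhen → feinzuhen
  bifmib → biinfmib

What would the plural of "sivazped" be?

gimmuton and fezuhen both end in -n yet inflect differently (gigimmuton, feinzuhen), so the final letter is not what conditions the rule; the last vowel is.
"sivazped" has last vowel 'e'. The one such stem in the data (fezuhen → feinzuhen) inserts -in- after the first vowel (as do mofupub, bifmib), so the same rule applies.
So sivazped → siinvazped.

siinvazped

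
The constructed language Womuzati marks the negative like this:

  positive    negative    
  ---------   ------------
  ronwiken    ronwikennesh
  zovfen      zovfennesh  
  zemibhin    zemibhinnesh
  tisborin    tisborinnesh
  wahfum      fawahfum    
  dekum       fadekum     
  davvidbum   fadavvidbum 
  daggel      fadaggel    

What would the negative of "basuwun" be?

ronwiken and daggel both have last vowel 'e' yet inflect differently (ronwikennesh, fadaggel), so the last vowel is not what conditions the rule; the final letter is.
"basuwun" ends in -n. The stems ending in -n (ronwiken → ronwikennesh, zovfen → zovfennesh, zemibhin → zemibhinnesh) double the final consonant and add -esh.
So basuwun → basuwunnesh.

basuwunnesh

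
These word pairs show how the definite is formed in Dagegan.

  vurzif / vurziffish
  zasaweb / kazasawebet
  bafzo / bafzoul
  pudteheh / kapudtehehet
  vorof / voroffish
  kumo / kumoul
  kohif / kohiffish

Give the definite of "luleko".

lulekoul

vorof and bafzo both have last vowel 'o' yet inflect differently (voroffish, bafzoul), so the last vowel is not what conditions the rule; the final letter is.
"luleko" ends in -o. The stems ending in -o (bafzo → bafzoul, kumo → kumoul) add -ul.
The other patterns: stems ending in -f double the final consonant and add -ish; stems ending in -b or -h add ka- … -et around the stem.
So luleko → lulekoul.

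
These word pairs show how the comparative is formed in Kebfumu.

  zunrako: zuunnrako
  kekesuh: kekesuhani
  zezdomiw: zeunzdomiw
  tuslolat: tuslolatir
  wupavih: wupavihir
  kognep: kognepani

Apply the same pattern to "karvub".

"karvub" begins with k-. The stems beginning with k- (kekesuh → kekesuhani, kognep → kognepani) add -ani.
So karvub → karvubani.

karvubani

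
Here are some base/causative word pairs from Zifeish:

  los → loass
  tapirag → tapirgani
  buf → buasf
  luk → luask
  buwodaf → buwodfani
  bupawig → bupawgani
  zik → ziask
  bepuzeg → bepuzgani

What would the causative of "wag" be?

buf and buwodaf both end in -f yet inflect differently (buasf, buwodfani), so the final letter is not what conditions the rule; the number of vowels is.
"wag" has 1 vowel. The stems with 1 vowel (zik → ziask, los → loass, buf → buasf) insert -as- after the first vowel.
The other pattern: stems with 3 vowels delete the last vowel and add -ani.
So wag → waasg.

waasg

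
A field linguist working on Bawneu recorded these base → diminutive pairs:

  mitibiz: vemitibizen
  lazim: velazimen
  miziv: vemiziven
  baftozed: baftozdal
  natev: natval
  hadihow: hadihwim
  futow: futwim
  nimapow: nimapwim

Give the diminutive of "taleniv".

miziv and natev both end in -v yet inflect differently (vemiziven, natval), so the final letter is not what conditions the rule; the last vowel is.
"taleniv" has last vowel 'i'. The stems whose last vowel is 'i' (mitibiz → vemitibizen, lazim → velazimen, miziv → vemiziven) add ve- … -en around the stem.
So taleniv → vetaleniven.

vetaleniven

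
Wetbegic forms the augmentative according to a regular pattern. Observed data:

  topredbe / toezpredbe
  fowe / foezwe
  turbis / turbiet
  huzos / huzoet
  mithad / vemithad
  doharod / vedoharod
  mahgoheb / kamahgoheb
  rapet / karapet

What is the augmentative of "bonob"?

kabonob

"bonob" ends in -b. The one such stem in the data (mahgoheb → kamahgoheb) adds the prefix ka-, so the same rule applies.
So bonob → kabonob.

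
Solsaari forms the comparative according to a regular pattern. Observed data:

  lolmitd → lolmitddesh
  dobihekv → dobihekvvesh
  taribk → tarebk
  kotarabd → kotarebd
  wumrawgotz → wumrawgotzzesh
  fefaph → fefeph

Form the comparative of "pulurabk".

"pulurabk" has second-to-last letter 'b'. The stems whose second-to-last letter is 'b' (taribk → tarebk, kotarabd → kotarebd) change the last vowel to 'e'.
The other pattern: stems whose second-to-last letter is 'k' or 't' double the final consonant and add -esh.
So pulurabk → pulurebk.

pulurebk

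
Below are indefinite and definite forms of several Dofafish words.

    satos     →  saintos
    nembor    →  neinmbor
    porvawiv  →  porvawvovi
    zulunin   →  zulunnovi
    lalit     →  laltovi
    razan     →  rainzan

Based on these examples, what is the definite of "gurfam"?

zulunin and razan both end in -n yet inflect differently (zulunnovi, rainzan), so the final letter is not what conditions the rule; the last vowel is.
"gurfam" has last vowel 'a'. The one such stem in the data (razan → rainzan) inserts -in- after the first vowel (as do satos, nembor), so the same rule applies.
So gurfam → guinrfam.

guinrfam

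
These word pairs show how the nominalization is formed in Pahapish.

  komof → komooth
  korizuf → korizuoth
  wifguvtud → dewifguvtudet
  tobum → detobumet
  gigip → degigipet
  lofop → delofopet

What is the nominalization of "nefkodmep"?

korizuf and wifguvtud both have last vowel 'u' yet inflect differently (korizuoth, dewifguvtudet), so the last vowel is not what conditions the rule; the final letter is.
"nefkodmep" ends in -p. The stems ending in -p (gigip → degigipet, lofop → delofopet) add de- … -et around the stem.
The other pattern: stems ending in -f drop the final letter and add -oth.
So nefkodmep → denefkodmepet.

denefkodmepet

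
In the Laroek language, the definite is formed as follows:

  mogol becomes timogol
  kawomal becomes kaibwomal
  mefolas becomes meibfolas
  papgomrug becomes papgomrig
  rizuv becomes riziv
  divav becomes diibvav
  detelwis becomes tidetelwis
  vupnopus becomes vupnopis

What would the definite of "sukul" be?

sukil

rizuv and divav both end in -v yet inflect differently (riziv, diibvav), so the final letter is not what conditions the rule; the last vowel is.
"sukul" has last vowel 'u'. The stems whose last vowel is 'u' (rizuv → riziv, vupnopus → vupnopis, papgomrug → papgomrig) change the last vowel to 'i'.
The other patterns: stems whose last vowel is 'a' insert -ib- after the first vowel; stems whose last vowel is 'i' or 'o' add the prefix ti-.
So sukul → sukil.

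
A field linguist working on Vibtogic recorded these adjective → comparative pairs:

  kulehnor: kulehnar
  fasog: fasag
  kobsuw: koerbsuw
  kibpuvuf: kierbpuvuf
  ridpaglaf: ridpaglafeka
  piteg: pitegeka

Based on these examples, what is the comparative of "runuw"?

kibpuvuf and ridpaglaf both end in -f yet inflect differently (kierbpuvuf, ridpaglafeka), so the final letter is not what conditions the rule; the last vowel is.
"runuw" has last vowel 'u'. The stems whose last vowel is 'u' (kobsuw → koerbsuw, kibpuvuf → kierbpuvuf) insert -er- after the first vowel.
The other patterns: stems whose last vowel is 'o' change the last vowel to 'a'; stems whose last vowel is 'a' or 'e' add -eka.
So runuw → ruernuw.

ruernuw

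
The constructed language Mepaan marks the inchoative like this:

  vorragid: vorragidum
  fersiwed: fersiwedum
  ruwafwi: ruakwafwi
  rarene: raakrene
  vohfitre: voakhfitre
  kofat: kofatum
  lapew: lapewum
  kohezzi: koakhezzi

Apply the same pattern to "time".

tiakme

vohfitre and lapew both have last vowel 'e' yet inflect differently (voakhfitre, lapewum), so the last vowel is not what conditions the rule; whether the stem ends in a vowel or a consonant is.
"time" ends in a vowel. The stems ending in a vowel (vohfitre → voakhfitre, rarene → raakrene, ruwafwi → ruakwafwi) insert -ak- after the first vowel.
So time → tiakme.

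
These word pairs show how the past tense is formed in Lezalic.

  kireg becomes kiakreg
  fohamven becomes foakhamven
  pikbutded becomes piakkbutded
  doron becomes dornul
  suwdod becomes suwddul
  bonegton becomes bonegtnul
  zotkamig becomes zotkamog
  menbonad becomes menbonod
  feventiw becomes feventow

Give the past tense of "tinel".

fohamven and doron both end in -n yet inflect differently (foakhamven, dornul), so the final letter is not what conditions the rule; the last vowel is.
"tinel" has last vowel 'e'. The stems whose last vowel is 'e' (kireg → kiakreg, fohamven → foakhamven, pikbutded → piakkbutded) insert -ak- after the first vowel.
The other patterns: stems whose last vowel is 'o' delete the last vowel and add -ul; stems whose last vowel is 'a' or 'i' change the last vowel to 'o'.
So tinel → tiaknel.

tiaknel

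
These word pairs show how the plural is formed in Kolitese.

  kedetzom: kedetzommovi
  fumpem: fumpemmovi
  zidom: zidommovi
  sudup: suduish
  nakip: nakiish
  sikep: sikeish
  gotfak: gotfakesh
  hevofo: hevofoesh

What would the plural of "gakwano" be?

gakwanoesh

fumpem and sikep both have last vowel 'e' yet inflect differently (fumpemmovi, sikeish), so the last vowel is not what conditions the rule; the final letter is.
"gakwano" ends in -o. The one such stem in the data (hevofo → hevofoesh) adds -esh, so the same rule applies.
The other patterns: stems ending in -m double the final consonant and add -ovi; stems ending in -p drop the final letter and add -ish.
So gakwano → gakwanoesh.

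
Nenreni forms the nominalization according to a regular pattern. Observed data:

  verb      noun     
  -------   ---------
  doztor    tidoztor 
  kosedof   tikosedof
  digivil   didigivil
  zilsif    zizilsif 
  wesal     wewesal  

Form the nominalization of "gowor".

"gowor" has last vowel 'o'. The stems whose last vowel is 'o' (doztor → tidoztor, kosedof → tikosedof) add the prefix ti-.
The other pattern: stems whose last vowel is 'a' or 'i' repeat the first consonant+vowel as a prefix.
So gowor → tigowor.

tigowor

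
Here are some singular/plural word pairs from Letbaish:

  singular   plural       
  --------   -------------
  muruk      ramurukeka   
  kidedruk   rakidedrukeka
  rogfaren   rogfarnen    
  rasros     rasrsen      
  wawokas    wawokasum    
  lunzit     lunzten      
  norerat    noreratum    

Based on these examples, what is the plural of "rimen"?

rimnen

norerat and lunzit both end in -t yet inflect differently (noreratum, lunzten), so the final letter is not what conditions the rule; the last vowel is.
"rimen" has last vowel 'e'. The one such stem in the data (rogfaren → rogfarnen) deletes the last vowel and adds -en (as do lunzit, rasros), so the same rule applies.
So rimen → rimnen.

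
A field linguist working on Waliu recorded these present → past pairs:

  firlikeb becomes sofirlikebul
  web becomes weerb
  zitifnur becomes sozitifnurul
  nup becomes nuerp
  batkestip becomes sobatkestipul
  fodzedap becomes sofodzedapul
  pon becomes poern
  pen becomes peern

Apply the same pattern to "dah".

daerh

nup and fodzedap both end in -p yet inflect differently (nuerp, sofodzedapul), so the final letter is not what conditions the rule; the number of vowels is.
"dah" has 1 vowel. The stems with 1 vowel (web → weerb, nup → nuerp, pon → poern) insert -er- after the first vowel.
The other pattern: stems with 3 vowels add so- … -ul around the stem.
So dah → daerh.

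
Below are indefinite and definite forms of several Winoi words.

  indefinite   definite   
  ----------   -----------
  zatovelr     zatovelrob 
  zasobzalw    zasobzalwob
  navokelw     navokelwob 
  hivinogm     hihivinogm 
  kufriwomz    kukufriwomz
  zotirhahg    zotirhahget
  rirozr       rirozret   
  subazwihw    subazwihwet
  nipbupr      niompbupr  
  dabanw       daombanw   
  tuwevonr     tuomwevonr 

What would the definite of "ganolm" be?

zatovelr and rirozr both end in -r yet inflect differently (zatovelrob, rirozret), so the final letter is not what conditions the rule; the second-to-last letter is.
"ganolm" has second-to-last letter 'l'. The stems whose second-to-last letter is 'l' (zatovelr → zatovelrob, zasobzalw → zasobzalwob, navokelw → navokelwob) add -ob.
The other patterns: stems whose second-to-last letter is 'g' or 'm' repeat the first consonant+vowel as a prefix; stems whose second-to-last letter is 'h' or 'z' add -et; stems whose second-to-last letter is 'n' or 'p' insert -om- after the first vowel.
So ganolm → ganolmob.

ganolmob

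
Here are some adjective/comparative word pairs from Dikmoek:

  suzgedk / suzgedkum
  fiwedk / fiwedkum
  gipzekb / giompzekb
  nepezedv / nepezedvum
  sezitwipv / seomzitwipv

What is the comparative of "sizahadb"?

"sizahadb" has second-to-last letter 'd'. The stems whose second-to-last letter is 'd' (nepezedv → nepezedvum, fiwedk → fiwedkum, suzgedk → suzgedkum) add -um.
So sizahadb → sizahadbum.

sizahadbum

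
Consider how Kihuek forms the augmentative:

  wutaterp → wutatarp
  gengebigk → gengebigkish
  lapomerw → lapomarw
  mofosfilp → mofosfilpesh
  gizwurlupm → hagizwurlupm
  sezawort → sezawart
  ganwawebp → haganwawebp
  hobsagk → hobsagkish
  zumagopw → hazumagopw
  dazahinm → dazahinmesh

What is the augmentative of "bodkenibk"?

habodkenibk

wutaterp and ganwawebp both end in -p yet inflect differently (wutatarp, haganwawebp), so the final letter is not what conditions the rule; the second-to-last letter is.
"bodkenibk" has second-to-last letter 'b'. The one such stem in the data (ganwawebp → haganwawebp) adds the prefix ha-, so the same rule applies.
The other patterns: stems whose second-to-last letter is 'g' add -ish; stems whose second-to-last letter is 'r' change the last vowel to 'a'; stems whose second-to-last letter is 'l' or 'n' add -esh.
So bodkenibk → habodkenibk.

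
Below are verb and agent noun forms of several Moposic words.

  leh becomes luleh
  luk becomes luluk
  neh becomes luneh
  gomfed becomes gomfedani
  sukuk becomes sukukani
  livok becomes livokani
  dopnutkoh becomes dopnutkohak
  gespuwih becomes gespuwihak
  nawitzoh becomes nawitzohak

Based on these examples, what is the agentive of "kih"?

luk and sukuk both end in -k yet inflect differently (luluk, sukukani), so the final letter is not what conditions the rule; the number of vowels is.
"kih" has 1 vowel. The stems with 1 vowel (leh → luleh, luk → luluk, neh → luneh) add the prefix lu-.
The other patterns: stems with 2 vowels add -ani; stems with 3 vowels add -ak.
So kih → lukih.

lukih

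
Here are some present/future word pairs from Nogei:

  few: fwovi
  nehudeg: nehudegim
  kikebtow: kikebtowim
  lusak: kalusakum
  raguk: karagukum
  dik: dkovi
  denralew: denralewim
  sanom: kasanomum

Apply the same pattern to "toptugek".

dik and raguk both end in -k yet inflect differently (dkovi, karagukum), so the final letter is not what conditions the rule; the number of vowels is.
"toptugek" has 3 vowels. The stems with 3 vowels (nehudeg → nehudegim, denralew → denralewim, kikebtow → kikebtowim) add -im.
The other patterns: stems with 1 vowel delete the last vowel and add -ovi; stems with 2 vowels add ka- … -um around the stem.
So toptugek → toptugekim.

toptugekim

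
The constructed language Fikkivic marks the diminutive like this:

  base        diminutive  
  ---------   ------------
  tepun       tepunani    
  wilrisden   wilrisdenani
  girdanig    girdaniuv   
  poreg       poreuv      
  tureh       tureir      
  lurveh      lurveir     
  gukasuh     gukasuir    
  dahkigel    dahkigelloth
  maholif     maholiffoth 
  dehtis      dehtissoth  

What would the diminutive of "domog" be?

domouv

wilrisden and poreg both have last vowel 'e' yet inflect differently (wilrisdenani, poreuv), so the last vowel is not what conditions the rule; the final letter is.
"domog" ends in -g. The stems ending in -g (girdanig → girdaniuv, poreg → poreuv) drop the final letter and add -uv.
The other patterns: stems ending in -n add -ani; stems ending in -h drop the final letter and add -ir; stems ending in -f, -l or -s double the final consonant and add -oth.
So domog → domouv.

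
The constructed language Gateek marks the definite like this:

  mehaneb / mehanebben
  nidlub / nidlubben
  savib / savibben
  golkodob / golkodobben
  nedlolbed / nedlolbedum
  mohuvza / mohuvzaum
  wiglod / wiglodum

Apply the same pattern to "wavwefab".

"wavwefab" ends in -b. The stems ending in -b (mehaneb → mehanebben, nidlub → nidlubben, savib → savibben) double the final consonant and add -en.
The other pattern: stems ending in -a or -d add -um.
So wavwefab → wavwefabben.

wavwefabben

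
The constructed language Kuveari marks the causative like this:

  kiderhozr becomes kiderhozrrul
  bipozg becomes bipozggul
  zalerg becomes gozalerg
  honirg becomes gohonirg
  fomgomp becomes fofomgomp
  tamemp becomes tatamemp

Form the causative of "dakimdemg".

dadakimdemg

bipozg and zalerg both end in -g yet inflect differently (bipozggul, gozalerg), so the final letter is not what conditions the rule; the second-to-last letter is.
"dakimdemg" has second-to-last letter 'm'. The stems whose second-to-last letter is 'm' (fomgomp → fofomgomp, tamemp → tatamemp) repeat the first consonant+vowel as a prefix.
The other patterns: stems whose second-to-last letter is 'z' double the final consonant and add -ul; stems whose second-to-last letter is 'r' add the prefix go-.
So dakimdemg → dadakimdemg.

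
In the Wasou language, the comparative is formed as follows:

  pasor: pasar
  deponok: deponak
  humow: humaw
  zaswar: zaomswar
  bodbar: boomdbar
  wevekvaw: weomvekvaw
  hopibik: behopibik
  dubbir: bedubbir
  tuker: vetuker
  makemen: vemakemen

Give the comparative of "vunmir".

pasor and zaswar both end in -r yet inflect differently (pasar, zaomswar), so the final letter is not what conditions the rule; the last vowel is.
"vunmir" has last vowel 'i'. The stems whose last vowel is 'i' (hopibik → behopibik, dubbir → bedubbir) add the prefix be-.
The other patterns: stems whose last vowel is 'o' change the last vowel to 'a'; stems whose last vowel is 'a' insert -om- after the first vowel; stems whose last vowel is 'e' add the prefix ve-.
So vunmir → bevunmir.

bevunmir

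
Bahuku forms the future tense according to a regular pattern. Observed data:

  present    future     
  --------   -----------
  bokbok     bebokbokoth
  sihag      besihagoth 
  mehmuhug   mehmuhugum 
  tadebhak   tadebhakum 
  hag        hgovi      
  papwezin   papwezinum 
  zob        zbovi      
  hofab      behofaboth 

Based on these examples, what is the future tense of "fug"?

fgovi

zob and hofab both end in -b yet inflect differently (zbovi, behofaboth), so the final letter is not what conditions the rule; the number of vowels is.
"fug" has 1 vowel. The stems with 1 vowel (hag → hgovi, zob → zbovi) delete the last vowel and add -ovi.
So fug → fgovi.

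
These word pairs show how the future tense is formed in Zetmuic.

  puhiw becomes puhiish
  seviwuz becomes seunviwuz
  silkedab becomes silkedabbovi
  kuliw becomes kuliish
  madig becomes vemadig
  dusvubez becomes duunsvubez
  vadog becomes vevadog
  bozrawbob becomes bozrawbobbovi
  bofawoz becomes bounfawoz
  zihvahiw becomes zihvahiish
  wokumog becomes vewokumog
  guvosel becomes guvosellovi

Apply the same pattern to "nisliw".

nisliish

bofawoz and vadog both have last vowel 'o' yet inflect differently (bounfawoz, vevadog), so the last vowel is not what conditions the rule; the final letter is.
"nisliw" ends in -w. The stems ending in -w (puhiw → puhiish, zihvahiw → zihvahiish, kuliw → kuliish) drop the final letter and add -ish.
So nisliw → nisliish.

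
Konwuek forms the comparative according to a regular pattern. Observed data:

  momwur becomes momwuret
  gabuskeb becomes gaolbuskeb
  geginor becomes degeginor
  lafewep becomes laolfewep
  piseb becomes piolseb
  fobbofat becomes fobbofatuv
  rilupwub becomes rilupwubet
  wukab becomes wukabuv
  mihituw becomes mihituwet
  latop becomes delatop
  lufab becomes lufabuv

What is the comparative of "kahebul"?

kahebulet

"kahebul" has last vowel 'u'. The stems whose last vowel is 'u' (momwur → momwuret, mihituw → mihituwet, rilupwub → rilupwubet) add -et.
So kahebul → kahebulet.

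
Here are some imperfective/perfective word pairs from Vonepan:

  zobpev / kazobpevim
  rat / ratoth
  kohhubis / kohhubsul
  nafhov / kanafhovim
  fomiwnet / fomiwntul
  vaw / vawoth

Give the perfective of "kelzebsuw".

kelzebswul

rat and fomiwnet both end in -t yet inflect differently (ratoth, fomiwntul), so the final letter is not what conditions the rule; the number of vowels is.
"kelzebsuw" has 3 vowels. The stems with 3 vowels (kohhubis → kohhubsul, fomiwnet → fomiwntul) delete the last vowel and add -ul.
So kelzebsuw → kelzebswul.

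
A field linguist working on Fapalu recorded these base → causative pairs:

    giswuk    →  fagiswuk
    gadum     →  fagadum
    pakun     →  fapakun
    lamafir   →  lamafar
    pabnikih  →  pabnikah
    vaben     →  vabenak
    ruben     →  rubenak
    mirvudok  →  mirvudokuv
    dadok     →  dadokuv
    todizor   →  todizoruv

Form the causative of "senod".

senoduv

pakun and vaben both end in -n yet inflect differently (fapakun, vabenak), so the final letter is not what conditions the rule; the last vowel is.
"senod" has last vowel 'o'. The stems whose last vowel is 'o' (mirvudok → mirvudokuv, dadok → dadokuv, todizor → todizoruv) add -uv.
The other patterns: stems whose last vowel is 'u' add the prefix fa-; stems whose last vowel is 'i' change the last vowel to 'a'; stems whose last vowel is 'e' add -ak.
So senod → senoduv.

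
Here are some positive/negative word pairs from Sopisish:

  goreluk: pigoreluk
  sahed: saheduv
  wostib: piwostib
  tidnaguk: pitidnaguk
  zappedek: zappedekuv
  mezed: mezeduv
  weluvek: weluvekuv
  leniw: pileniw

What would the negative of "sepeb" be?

sepebuv

weluvek and tidnaguk both end in -k yet inflect differently (weluvekuv, pitidnaguk), so the final letter is not what conditions the rule; the last vowel is.
"sepeb" has last vowel 'e'. The stems whose last vowel is 'e' (weluvek → weluvekuv, sahed → saheduv, mezed → mezeduv) add -uv.
So sepeb → sepebuv.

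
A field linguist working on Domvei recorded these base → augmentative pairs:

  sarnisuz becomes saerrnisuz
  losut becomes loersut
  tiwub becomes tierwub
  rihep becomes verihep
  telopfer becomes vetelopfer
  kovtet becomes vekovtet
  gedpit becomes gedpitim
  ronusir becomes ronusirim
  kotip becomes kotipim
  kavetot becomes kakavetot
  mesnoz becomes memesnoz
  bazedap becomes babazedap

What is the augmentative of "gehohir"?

"gehohir" has last vowel 'i'. The stems whose last vowel is 'i' (gedpit → gedpitim, ronusir → ronusirim, kotip → kotipim) add -im.
So gehohir → gehohirim.

gehohirim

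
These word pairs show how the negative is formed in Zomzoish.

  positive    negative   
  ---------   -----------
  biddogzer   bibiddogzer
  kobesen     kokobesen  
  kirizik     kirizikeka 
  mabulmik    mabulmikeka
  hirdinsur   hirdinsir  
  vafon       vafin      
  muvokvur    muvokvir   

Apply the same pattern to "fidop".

fidip

"fidop" has last vowel 'o'. The one such stem in the data (vafon → vafin) changes the last vowel to 'i' (as do hirdinsur, muvokvur), so the same rule applies.
The other patterns: stems whose last vowel is 'e' repeat the first consonant+vowel as a prefix; stems whose last vowel is 'i' add -eka.
So fidop → fidip.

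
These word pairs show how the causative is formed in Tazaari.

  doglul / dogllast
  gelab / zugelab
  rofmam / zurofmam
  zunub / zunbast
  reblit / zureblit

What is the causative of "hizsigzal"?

zuhizsigzal

zunub and gelab both end in -b yet inflect differently (zunbast, zugelab), so the final letter is not what conditions the rule; the last vowel is.
"hizsigzal" has last vowel 'a'. The stems whose last vowel is 'a' (gelab → zugelab, rofmam → zurofmam) add the prefix zu-.
So hizsigzal → zuhizsigzal.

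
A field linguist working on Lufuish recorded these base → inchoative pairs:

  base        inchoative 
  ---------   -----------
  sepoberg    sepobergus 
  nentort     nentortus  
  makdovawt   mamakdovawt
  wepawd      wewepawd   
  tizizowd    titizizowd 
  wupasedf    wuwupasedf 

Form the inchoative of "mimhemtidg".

"mimhemtidg" has second-to-last letter 'd'. The one such stem in the data (wupasedf → wuwupasedf) repeats the first consonant+vowel as a prefix (as do makdovawt, wepawd), so the same rule applies.
The other pattern: stems whose second-to-last letter is 'r' add -us.
So mimhemtidg → mimimhemtidg.

mimimhemtidg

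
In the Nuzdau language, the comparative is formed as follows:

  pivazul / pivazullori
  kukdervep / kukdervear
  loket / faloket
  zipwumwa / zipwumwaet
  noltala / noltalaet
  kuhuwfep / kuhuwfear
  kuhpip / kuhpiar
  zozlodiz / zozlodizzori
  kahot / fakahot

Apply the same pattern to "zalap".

"zalap" ends in -p. The stems ending in -p (kukdervep → kukdervear, kuhuwfep → kuhuwfear, kuhpip → kuhpiar) drop the final letter and add -ar.
The other patterns: stems ending in -a add -et; stems ending in -t add the prefix fa-; stems ending in -l or -z double the final consonant and add -ori.
So zalap → zalaar.

zalaar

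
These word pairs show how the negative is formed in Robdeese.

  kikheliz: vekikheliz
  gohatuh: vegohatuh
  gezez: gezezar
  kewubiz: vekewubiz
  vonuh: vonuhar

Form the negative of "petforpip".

vonuh and gohatuh both end in -h yet inflect differently (vonuhar, vegohatuh), so the final letter is not what conditions the rule; the number of vowels is.
"petforpip" has 3 vowels. The stems with 3 vowels (gohatuh → vegohatuh, kewubiz → vekewubiz, kikheliz → vekikheliz) add the prefix ve-.
So petforpip → vepetforpip.

vepetforpip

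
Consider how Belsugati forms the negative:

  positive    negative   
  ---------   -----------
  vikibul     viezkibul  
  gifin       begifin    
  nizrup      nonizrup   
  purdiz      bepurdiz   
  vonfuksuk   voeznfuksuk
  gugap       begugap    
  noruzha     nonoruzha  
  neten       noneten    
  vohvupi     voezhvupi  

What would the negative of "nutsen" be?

nonutsen

neten and gifin both end in -n yet inflect differently (noneten, begifin), so the final letter is not what conditions the rule; the first letter is.
"nutsen" begins with n-. The stems beginning with n- (neten → noneten, nizrup → nonizrup, noruzha → nonoruzha) add the prefix no-.
So nutsen → nonutsen.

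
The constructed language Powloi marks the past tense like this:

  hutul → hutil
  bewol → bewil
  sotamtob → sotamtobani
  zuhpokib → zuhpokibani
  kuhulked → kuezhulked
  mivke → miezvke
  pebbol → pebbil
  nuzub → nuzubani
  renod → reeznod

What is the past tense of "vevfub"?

bewol and sotamtob both have last vowel 'o' yet inflect differently (bewil, sotamtobani), so the last vowel is not what conditions the rule; the final letter is.
"vevfub" ends in -b. The stems ending in -b (sotamtob → sotamtobani, zuhpokib → zuhpokibani, nuzub → nuzubani) add -ani.
The other patterns: stems ending in -l change the last vowel to 'i'; stems ending in -d or -e insert -ez- after the first vowel.
So vevfub → vevfubani.

vevfubani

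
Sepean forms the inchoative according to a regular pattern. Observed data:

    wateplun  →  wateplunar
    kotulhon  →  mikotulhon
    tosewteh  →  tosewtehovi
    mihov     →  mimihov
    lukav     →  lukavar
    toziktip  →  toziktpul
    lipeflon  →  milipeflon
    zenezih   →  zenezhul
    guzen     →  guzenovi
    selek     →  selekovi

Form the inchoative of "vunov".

zenezih and tosewteh both end in -h yet inflect differently (zenezhul, tosewtehovi), so the final letter is not what conditions the rule; the last vowel is.
"vunov" has last vowel 'o'. The stems whose last vowel is 'o' (kotulhon → mikotulhon, mihov → mimihov, lipeflon → milipeflon) add the prefix mi-.
So vunov → mivunov.

mivunov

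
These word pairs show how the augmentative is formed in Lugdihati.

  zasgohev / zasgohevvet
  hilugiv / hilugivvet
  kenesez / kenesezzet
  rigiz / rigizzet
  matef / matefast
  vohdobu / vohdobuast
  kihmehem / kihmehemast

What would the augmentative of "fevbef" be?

zasgohev and matef both have last vowel 'e' yet inflect differently (zasgohevvet, matefast), so the last vowel is not what conditions the rule; the final letter is.
"fevbef" ends in -f. The one such stem in the data (matef → matefast) adds -ast, so the same rule applies.
The other pattern: stems ending in -v or -z double the final consonant and add -et.
So fevbef → fevbefast.

fevbefast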